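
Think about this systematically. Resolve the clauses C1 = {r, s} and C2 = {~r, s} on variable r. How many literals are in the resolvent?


Remove r from C1 and ~r from C2.
C1 remainder: {s}
C2 remainder: {s}
Union (resolvent): {s}
Resolvent has 1 literal(s).

1


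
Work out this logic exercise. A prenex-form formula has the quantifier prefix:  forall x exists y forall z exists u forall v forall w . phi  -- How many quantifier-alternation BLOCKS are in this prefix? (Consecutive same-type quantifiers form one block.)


Quantifier-type sequence: A E A E A A  (A=forall, E=exists)
Group into maximal same-type runs:
  Ax1 | Ex1 | Ax1 | Ex1 | Ax2
Number of blocks = 5

5


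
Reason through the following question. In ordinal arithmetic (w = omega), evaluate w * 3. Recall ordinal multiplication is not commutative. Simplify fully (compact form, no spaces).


Compute w * 3.
Ordinal * is associative and left-distributive over +, but NOT commutative; for finite n>1, n*w = w but w*n stays w*n.
w * 3 means 3 copies of w concatenated: w*3.
Result = w*3

w*3


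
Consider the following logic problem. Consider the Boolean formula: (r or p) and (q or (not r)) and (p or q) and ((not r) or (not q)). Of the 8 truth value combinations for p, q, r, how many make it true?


Evaluate all 8 assignments for p, q, r:
p=0, q=0, r=0: 0
p=0, q=0, r=1: 0
p=0, q=1, r=0: 0
p=0, q=1, r=1: 0
p=1, q=0, r=0: 1
p=1, q=0, r=1: 0
p=1, q=1, r=0: 1
p=1, q=1, r=1: 0
Satisfying count = 2

2


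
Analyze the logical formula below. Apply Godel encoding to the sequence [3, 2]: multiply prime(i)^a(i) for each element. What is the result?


Encode each element as an exponent of the corresponding prime:
  2^3 = 8
  3^2 = 9
Product = 8 * 9 = 72

72


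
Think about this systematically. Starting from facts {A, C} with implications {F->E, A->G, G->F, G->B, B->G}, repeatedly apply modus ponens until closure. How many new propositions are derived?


Initial facts: {A, C}
Apply modus ponens to closure:
  A and A->G  =>  G
  G and G->F  =>  F
  G and G->B  =>  B
  F and F->E  =>  E
Final known: {A, B, C, E, F, G}
New propositions: {B, E, F, G}
Count = 4

4


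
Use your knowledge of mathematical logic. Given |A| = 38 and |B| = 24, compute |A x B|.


The Cartesian product A x B contains all ordered pairs (a, b).
|A x B| = |A| * |B| = 38 * 24 = 912

912


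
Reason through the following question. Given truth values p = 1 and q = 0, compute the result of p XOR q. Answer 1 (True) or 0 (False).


p = 1, q = 0
Operation: p XOR q
Evaluate: 1 XOR 0 = 1

1


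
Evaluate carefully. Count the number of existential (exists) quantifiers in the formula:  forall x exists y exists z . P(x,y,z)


Quantifier prefix: forall x exists y exists z
Mark each quantifier type:
  U E E
Universal count = 1, Existential count = 2
Asked for existential (exists) quantifiers: 2

2


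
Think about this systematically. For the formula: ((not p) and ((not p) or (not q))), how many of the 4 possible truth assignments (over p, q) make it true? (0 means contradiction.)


Check all 4 assignments:
p=0, q=0: 1
p=0, q=1: 1
p=1, q=0: 0
p=1, q=1: 0
Count of True = 2

2


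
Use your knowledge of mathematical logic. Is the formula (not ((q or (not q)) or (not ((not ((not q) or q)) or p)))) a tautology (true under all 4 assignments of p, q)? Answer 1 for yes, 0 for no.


Check all 4 assignments:
p=0, q=0: 0
p=0, q=1: 0
p=1, q=0: 0
p=1, q=1: 0
Satisfying count = 0/4.
Tautology iff count = 4: no.

0


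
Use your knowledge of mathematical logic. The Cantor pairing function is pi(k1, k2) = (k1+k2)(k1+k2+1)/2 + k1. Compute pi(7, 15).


k1 + k2 = 22
(k1+k2)(k1+k2+1)/2 = 22 * 23 / 2 = 253
pi = 253 + 7 = 260

260


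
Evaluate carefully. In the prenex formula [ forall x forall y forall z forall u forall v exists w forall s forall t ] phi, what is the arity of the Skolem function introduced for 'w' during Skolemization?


Quantifier prefix: forall x forall y forall z forall u forall v exists w forall s forall t
'w' is existentially quantified at position 6.
Universal variables preceding it: x, y, z, u, v
Skolem function arity = 5

5


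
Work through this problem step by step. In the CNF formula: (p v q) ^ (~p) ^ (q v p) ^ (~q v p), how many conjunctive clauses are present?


A CNF formula is a conjunction of clauses.
Clauses are separated by ^.
Counting the conjuncts: 4 clauses.

4


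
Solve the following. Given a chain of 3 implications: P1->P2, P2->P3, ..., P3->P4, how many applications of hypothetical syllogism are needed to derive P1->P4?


With 3 implications in a chain connecting 4 propositions:
P1->P2, P2->P3, ..., P3->P4
Steps needed = (number of implications) - 1 = 3 - 1 = 2

2


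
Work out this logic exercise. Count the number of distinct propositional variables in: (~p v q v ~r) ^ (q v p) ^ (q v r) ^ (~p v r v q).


Identify each variable that appears in the formula.
Variables found: p, q, r
Count = 3

3


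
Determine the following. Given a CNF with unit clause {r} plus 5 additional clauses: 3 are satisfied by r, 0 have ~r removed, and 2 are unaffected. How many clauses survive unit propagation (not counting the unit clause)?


Satisfied (removed): 3
Shortened (remain): 0
Unchanged (remain): 2
Remaining = 0 + 2 = 2

2


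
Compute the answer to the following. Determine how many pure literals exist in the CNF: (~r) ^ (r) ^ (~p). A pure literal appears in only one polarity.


Check each variable for pure literal status:
p: pure negative
q: absent (not pure)
r: mixed (not pure)
Pure literal count = 1

1


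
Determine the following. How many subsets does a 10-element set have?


The power set of a set with n elements has 2^n elements.
|P(S)| = 2^10 = 1024

1024


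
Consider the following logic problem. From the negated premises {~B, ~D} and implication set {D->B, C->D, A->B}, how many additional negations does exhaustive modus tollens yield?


Initial negated facts: {~B, ~D}
Apply modus tollens to closure:
  ~D and C->D  =>  ~C
  ~B and A->B  =>  ~A
Final negated: {~A, ~B, ~C, ~D}
New negations: {~A, ~C}
Count = 2

2


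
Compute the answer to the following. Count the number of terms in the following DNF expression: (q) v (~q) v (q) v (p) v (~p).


A DNF formula is a disjunction of terms (conjunctions).
Terms are separated by v.
Counting the disjuncts: 5 terms.

5


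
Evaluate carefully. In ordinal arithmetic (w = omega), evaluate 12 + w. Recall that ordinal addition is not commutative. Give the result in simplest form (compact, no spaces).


Compute 12 + w.
Ordinal + is associative but NOT commutative; for finite n>0, n + w = w but w + n stays w+n.
Any finite left addend is absorbed by w on the right: 12 + w = w.
Result = w

w


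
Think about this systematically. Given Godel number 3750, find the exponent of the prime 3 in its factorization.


Factorize 3750 by dividing by 3 repeatedly.
Division steps: 3 divides 3750 exactly 1 time(s).
Exponent of 3 = 1

1


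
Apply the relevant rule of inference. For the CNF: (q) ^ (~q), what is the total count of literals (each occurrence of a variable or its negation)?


Counting literals in each clause:
Clause 1: 1 literal(s)
Clause 2: 1 literal(s)
Total = 2

2


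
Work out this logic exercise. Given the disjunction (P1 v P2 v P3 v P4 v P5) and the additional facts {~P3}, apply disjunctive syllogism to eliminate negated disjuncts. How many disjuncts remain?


Original disjuncts (5): P1, P2, P3, P4, P5
Negated (eliminate): ~P3
Remaining disjuncts: P1, P2, P4, P5
Count = 5 - 1 = 4

4


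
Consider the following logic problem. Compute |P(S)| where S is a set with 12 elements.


The power set of a set with n elements has 2^n elements.
|P(S)| = 2^12 = 4096

4096


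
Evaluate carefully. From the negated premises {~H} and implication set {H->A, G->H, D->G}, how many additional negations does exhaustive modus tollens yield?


Initial negated facts: {~H}
Apply modus tollens to closure:
  ~H and G->H  =>  ~G
  ~G and D->G  =>  ~D
Final negated: {~D, ~G, ~H}
New negations: {~D, ~G}
Count = 2

2


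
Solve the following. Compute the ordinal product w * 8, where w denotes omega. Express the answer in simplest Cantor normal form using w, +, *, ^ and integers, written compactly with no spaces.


Compute w * 8.
Ordinal * is associative and left-distributive over +, but NOT commutative; for finite n>1, n*w = w but w*n stays w*n.
w * 8 means 8 copies of w concatenated: w*8.
Result = w*8

w*8


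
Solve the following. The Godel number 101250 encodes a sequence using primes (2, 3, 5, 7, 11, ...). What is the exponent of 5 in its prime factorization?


Factorize 101250 by dividing by 5 repeatedly.
Division steps: 5 divides 101250 exactly 4 time(s).
Exponent of 5 = 4

4


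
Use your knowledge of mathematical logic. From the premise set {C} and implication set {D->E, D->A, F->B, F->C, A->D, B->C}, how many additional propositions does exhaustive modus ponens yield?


Initial facts: {C}
Apply modus ponens to closure:
  (no implication fires)
Final known: {C}
New propositions: {(none)}
Count = 0

0


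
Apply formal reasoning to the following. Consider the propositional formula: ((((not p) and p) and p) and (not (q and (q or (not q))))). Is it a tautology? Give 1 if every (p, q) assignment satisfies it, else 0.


Check all 4 assignments:
p=0, q=0: 0
p=0, q=1: 0
p=1, q=0: 0
p=1, q=1: 0
Satisfying count = 0/4.
Tautology iff count = 4: no.

0


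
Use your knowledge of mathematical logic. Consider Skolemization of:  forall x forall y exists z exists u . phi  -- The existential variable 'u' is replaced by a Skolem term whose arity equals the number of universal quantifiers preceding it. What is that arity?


Quantifier prefix: forall x forall y exists z exists u
'u' is existentially quantified at position 4.
Universal variables preceding it: x, y
Skolem function arity = 2

2


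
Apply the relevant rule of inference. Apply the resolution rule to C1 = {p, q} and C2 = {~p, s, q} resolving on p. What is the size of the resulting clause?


Remove p from C1 and ~p from C2.
C1 remainder: {q}
C2 remainder: {s, q}
Union (resolvent): {q, s}
Resolvent has 2 literal(s).

2


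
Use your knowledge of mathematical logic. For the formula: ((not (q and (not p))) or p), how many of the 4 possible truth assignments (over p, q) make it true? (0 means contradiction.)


Check all 4 assignments:
p=0, q=0: 1
p=0, q=1: 0
p=1, q=0: 1
p=1, q=1: 1
Count of True = 3

3


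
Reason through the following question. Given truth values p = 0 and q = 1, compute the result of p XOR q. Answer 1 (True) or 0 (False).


p = 0, q = 1
Operation: p XOR q
Evaluate: 0 XOR 1 = 1

1


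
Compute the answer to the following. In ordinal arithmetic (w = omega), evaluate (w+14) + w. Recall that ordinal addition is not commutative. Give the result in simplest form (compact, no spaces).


Compute (w+14) + w.
Ordinal + is associative but NOT commutative; for finite n>0, n + w = w but w + n stays w+n.
(w+14) + w = w + (14+w) = w + w = w*2 (the finite tail 14 is absorbed by the right w).
Result = w*2

w*2


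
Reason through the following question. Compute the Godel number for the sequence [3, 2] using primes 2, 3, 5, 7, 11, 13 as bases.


Encode each element as an exponent of the corresponding prime:
  2^3 = 8
  3^2 = 9
Product = 8 * 9 = 72

72


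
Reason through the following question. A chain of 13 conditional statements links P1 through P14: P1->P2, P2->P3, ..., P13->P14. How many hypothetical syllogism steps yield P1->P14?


With 13 implications in a chain connecting 14 propositions:
P1->P2, P2->P3, ..., P13->P14
Steps needed = (number of implications) - 1 = 13 - 1 = 12

12


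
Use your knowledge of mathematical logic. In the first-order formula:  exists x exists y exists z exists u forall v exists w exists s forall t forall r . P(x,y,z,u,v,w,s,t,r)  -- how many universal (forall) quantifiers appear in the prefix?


Quantifier prefix: exists x exists y exists z exists u forall v exists w exists s forall t forall r
Mark each quantifier type:
  E E E E U E E U U
Universal count = 3, Existential count = 6
Asked for universal (forall) quantifiers: 3

3


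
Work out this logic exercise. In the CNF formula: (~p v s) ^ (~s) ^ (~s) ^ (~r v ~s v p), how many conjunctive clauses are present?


A CNF formula is a conjunction of clauses.
Clauses are separated by ^.
Counting the conjuncts: 4 clauses.

4


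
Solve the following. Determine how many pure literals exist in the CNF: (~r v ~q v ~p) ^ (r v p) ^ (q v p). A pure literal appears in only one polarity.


Check each variable for pure literal status:
p: mixed (not pure)
q: mixed (not pure)
r: mixed (not pure)
Pure literal count = 0

0


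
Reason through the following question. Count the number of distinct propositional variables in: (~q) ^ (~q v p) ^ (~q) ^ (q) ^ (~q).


Identify each variable that appears in the formula.
Variables found: p, q
Count = 2

2


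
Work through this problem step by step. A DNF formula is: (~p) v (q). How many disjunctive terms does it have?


A DNF formula is a disjunction of terms (conjunctions).
Terms are separated by v.
Counting the disjuncts: 2 terms.

2


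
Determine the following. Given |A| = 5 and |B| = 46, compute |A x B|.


The Cartesian product A x B contains all ordered pairs (a, b).
|A x B| = |A| * |B| = 5 * 46 = 230

230


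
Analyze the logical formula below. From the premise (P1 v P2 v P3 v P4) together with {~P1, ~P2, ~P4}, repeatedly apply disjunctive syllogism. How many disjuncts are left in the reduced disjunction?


Original disjuncts (4): P1, P2, P3, P4
Negated (eliminate): ~P1, ~P2, ~P4
Remaining disjuncts: P3
Count = 4 - 3 = 1

1


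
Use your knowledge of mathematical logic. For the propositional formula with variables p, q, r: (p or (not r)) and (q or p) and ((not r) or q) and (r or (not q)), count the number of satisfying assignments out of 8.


Evaluate all 8 assignments for p, q, r:
p=0, q=0, r=0: 0
p=0, q=0, r=1: 0
p=0, q=1, r=0: 0
p=0, q=1, r=1: 0
p=1, q=0, r=0: 1
p=1, q=0, r=1: 0
p=1, q=1, r=0: 0
p=1, q=1, r=1: 1
Satisfying count = 2

2


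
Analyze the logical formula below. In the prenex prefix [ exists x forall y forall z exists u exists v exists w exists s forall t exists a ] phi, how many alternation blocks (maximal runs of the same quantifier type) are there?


Quantifier-type sequence: E A A E E E E A E  (A=forall, E=exists)
Group into maximal same-type runs:
  Ex1 | Ax2 | Ex4 | Ax1 | Ex1
Number of blocks = 5

5


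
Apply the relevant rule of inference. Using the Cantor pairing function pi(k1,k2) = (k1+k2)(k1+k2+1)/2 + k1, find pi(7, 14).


k1 + k2 = 21
(k1+k2)(k1+k2+1)/2 = 21 * 22 / 2 = 231
pi = 231 + 7 = 238

238


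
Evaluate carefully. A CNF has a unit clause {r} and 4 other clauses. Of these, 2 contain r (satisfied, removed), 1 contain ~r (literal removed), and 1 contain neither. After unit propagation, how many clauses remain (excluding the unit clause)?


Satisfied (removed): 2
Shortened (remain): 1
Unchanged (remain): 1
Remaining = 1 + 1 = 2

2


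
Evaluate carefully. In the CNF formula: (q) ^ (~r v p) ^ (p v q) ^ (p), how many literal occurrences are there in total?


Counting literals in each clause:
Clause 1: 1 literal(s)
Clause 2: 2 literal(s)
Clause 3: 2 literal(s)
Clause 4: 1 literal(s)
Total = 6

6


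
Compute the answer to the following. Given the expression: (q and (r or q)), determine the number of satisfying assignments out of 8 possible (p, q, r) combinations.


Check all 8 assignments:
p=0, q=0, r=0: 0
p=0, q=0, r=1: 0
p=0, q=1, r=0: 1
p=0, q=1, r=1: 1
p=1, q=0, r=0: 0
p=1, q=0, r=1: 0
p=1, q=1, r=0: 1
p=1, q=1, r=1: 1
Count of True = 4

4


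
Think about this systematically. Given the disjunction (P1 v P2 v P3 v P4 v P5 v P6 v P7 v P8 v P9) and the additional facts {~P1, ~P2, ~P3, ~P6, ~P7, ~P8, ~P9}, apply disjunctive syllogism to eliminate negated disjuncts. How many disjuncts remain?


Original disjuncts (9): P1, P2, P3, P4, P5, P6, P7, P8, P9
Negated (eliminate): ~P1, ~P2, ~P3, ~P6, ~P7, ~P8, ~P9
Remaining disjuncts: P4, P5
Count = 9 - 7 = 2

2


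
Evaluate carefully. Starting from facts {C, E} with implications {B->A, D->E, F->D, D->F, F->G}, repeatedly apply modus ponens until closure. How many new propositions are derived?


Initial facts: {C, E}
Apply modus ponens to closure:
  (no implication fires)
Final known: {C, E}
New propositions: {(none)}
Count = 0

0


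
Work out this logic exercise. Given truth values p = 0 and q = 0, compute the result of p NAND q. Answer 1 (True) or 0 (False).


p = 0, q = 0
Operation: p NAND q
Evaluate: 0 NAND 0 = 1

1


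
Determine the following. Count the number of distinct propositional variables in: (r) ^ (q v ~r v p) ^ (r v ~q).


Identify each variable that appears in the formula.
Variables found: p, q, r
Count = 3

3


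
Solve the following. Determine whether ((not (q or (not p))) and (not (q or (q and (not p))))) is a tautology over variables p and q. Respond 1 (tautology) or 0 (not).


Check all 4 assignments:
p=0, q=0: 0
p=0, q=1: 0
p=1, q=0: 1
p=1, q=1: 0
Satisfying count = 1/4.
Tautology iff count = 4: no.

0


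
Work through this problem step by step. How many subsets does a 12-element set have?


The power set of a set with n elements has 2^n elements.
|P(S)| = 2^12 = 4096

4096


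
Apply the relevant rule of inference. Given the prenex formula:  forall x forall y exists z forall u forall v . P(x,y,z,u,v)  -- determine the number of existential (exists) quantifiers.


Quantifier prefix: forall x forall y exists z forall u forall v
Mark each quantifier type:
  U U E U U
Universal count = 4, Existential count = 1
Asked for existential (exists) quantifiers: 1

1


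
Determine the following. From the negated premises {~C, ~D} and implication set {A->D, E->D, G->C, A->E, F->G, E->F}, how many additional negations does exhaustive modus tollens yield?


Initial negated facts: {~C, ~D}
Apply modus tollens to closure:
  ~D and A->D  =>  ~A
  ~D and E->D  =>  ~E
  ~C and G->C  =>  ~G
  ~G and F->G  =>  ~F
Final negated: {~A, ~C, ~D, ~E, ~F, ~G}
New negations: {~A, ~E, ~F, ~G}
Count = 4

4


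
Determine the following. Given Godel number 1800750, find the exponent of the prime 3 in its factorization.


Factorize 1800750 by dividing by 3 repeatedly.
Division steps: 3 divides 1800750 exactly 1 time(s).
Exponent of 3 = 1

1


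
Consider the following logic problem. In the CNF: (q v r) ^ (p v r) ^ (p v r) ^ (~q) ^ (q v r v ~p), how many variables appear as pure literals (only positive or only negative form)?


Check each variable for pure literal status:
p: mixed (not pure)
q: mixed (not pure)
r: pure positive
Pure literal count = 1

1


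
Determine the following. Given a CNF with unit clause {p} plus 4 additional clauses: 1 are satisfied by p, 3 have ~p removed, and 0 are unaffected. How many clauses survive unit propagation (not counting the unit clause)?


Satisfied (removed): 1
Shortened (remain): 3
Unchanged (remain): 0
Remaining = 3 + 0 = 3

3


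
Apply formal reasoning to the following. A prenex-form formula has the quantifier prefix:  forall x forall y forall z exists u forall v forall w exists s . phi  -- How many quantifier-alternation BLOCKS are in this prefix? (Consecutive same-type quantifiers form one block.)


Quantifier-type sequence: A A A E A A E  (A=forall, E=exists)
Group into maximal same-type runs:
  Ax3 | Ex1 | Ax2 | Ex1
Number of blocks = 4

4


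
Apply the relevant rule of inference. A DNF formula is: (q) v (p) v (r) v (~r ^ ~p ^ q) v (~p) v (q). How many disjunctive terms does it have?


A DNF formula is a disjunction of terms (conjunctions).
Terms are separated by v.
Counting the disjuncts: 6 terms.

6


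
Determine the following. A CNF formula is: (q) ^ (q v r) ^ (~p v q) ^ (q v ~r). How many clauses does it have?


A CNF formula is a conjunction of clauses.
Clauses are separated by ^.
Counting the conjuncts: 4 clauses.

4


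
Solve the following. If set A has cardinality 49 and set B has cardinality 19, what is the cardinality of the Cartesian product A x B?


The Cartesian product A x B contains all ordered pairs (a, b).
|A x B| = |A| * |B| = 49 * 19 = 931

931


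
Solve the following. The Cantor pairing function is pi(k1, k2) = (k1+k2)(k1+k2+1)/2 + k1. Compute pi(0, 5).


k1 + k2 = 5
(k1+k2)(k1+k2+1)/2 = 5 * 6 / 2 = 15
pi = 15 + 0 = 15

15


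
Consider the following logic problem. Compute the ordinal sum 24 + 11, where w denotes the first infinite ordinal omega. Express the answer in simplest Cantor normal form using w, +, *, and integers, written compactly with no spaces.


Compute 24 + 11.
Ordinal + is associative but NOT commutative; for finite n>0, n + w = w but w + n stays w+n.
Both operands finite; ordinal + agrees with natural +: 24 + 11 = 35.
Result = 35

35


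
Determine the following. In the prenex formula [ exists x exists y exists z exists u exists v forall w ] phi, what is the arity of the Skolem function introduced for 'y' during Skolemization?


Quantifier prefix: exists x exists y exists z exists u exists v forall w
'y' is existentially quantified at position 2.
No universal quantifiers precede it.
Skolem function arity = 0 (a Skolem constant)

0


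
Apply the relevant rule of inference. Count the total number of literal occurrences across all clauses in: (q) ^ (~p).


Counting literals in each clause:
Clause 1: 1 literal(s)
Clause 2: 1 literal(s)
Total = 2

2


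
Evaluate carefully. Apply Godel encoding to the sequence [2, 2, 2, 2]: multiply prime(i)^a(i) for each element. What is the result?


Encode each element as an exponent of the corresponding prime:
  2^2 = 4
  3^2 = 9
  5^2 = 25
  7^2 = 49
Product = 4 * 9 * 25 * 49 = 44100

44100


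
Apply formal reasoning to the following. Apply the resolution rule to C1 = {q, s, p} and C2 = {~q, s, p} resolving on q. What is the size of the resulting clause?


Remove q from C1 and ~q from C2.
C1 remainder: {s, p}
C2 remainder: {s, p}
Union (resolvent): {p, s}
Resolvent has 2 literal(s).

2


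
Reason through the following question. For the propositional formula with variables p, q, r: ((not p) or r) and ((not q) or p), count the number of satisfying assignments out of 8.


Evaluate all 8 assignments for p, q, r:
p=0, q=0, r=0: 1
p=0, q=0, r=1: 1
p=0, q=1, r=0: 0
p=0, q=1, r=1: 0
p=1, q=0, r=0: 0
p=1, q=0, r=1: 1
p=1, q=1, r=0: 0
p=1, q=1, r=1: 1
Satisfying count = 4

4


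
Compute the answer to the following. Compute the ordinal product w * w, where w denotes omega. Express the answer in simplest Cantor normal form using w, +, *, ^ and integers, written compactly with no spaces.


Compute w * w.
Ordinal * is associative and left-distributive over +, but NOT commutative; for finite n>1, n*w = w but w*n stays w*n.
w * w = w^2 by definition.
Result = w^2

w^2


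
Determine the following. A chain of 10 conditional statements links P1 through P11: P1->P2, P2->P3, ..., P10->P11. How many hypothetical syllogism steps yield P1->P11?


With 10 implications in a chain connecting 11 propositions:
P1->P2, P2->P3, ..., P10->P11
Steps needed = (number of implications) - 1 = 10 - 1 = 9

9


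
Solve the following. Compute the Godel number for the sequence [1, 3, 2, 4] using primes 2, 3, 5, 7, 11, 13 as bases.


Encode each element as an exponent of the corresponding prime:
  2^1 = 2
  3^3 = 27
  5^2 = 25
  7^4 = 2401
Product = 2 * 27 * 25 * 2401 = 3241350

3241350


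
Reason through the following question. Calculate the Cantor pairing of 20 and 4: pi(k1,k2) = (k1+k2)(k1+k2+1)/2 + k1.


k1 + k2 = 24
(k1+k2)(k1+k2+1)/2 = 24 * 25 / 2 = 300
pi = 300 + 20 = 320

320


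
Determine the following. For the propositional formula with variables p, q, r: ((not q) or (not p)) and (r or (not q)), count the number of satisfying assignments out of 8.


Evaluate all 8 assignments for p, q, r:
p=0, q=0, r=0: 1
p=0, q=0, r=1: 1
p=0, q=1, r=0: 0
p=0, q=1, r=1: 1
p=1, q=0, r=0: 1
p=1, q=0, r=1: 1
p=1, q=1, r=0: 0
p=1, q=1, r=1: 0
Satisfying count = 5

5


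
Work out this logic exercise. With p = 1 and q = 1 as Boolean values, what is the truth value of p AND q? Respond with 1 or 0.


p = 1, q = 1
Operation: p AND q
Evaluate: 1 AND 1 = 1

1


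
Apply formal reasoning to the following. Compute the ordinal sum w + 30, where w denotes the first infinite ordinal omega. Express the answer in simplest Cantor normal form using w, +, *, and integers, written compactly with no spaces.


Compute w + 30.
Ordinal + is associative but NOT commutative; for finite n>0, n + w = w but w + n stays w+n.
w + 30 is already in normal form (a successor ordinal beyond w).
Result = w+30

w+30


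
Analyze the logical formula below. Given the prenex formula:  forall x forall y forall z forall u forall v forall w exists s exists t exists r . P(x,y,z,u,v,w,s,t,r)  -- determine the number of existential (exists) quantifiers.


Quantifier prefix: forall x forall y forall z forall u forall v forall w exists s exists t exists r
Mark each quantifier type:
  U U U U U U E E E
Universal count = 6, Existential count = 3
Asked for existential (exists) quantifiers: 3

3


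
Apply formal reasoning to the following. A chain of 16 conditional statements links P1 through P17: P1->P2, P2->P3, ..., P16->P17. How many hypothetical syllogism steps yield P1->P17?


With 16 implications in a chain connecting 17 propositions:
P1->P2, P2->P3, ..., P16->P17
Steps needed = (number of implications) - 1 = 16 - 1 = 15

15


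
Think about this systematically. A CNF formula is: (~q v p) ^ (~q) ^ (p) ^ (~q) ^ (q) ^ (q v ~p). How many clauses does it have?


A CNF formula is a conjunction of clauses.
Clauses are separated by ^.
Counting the conjuncts: 6 clauses.

6


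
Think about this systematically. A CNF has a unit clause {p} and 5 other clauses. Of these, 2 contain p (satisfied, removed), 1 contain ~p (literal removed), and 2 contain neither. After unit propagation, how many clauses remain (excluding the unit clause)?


Satisfied (removed): 2
Shortened (remain): 1
Unchanged (remain): 2
Remaining = 1 + 2 = 3

3


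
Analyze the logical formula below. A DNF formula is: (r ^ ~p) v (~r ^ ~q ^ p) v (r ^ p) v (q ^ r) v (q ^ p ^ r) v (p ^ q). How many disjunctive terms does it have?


A DNF formula is a disjunction of terms (conjunctions).
Terms are separated by v.
Counting the disjuncts: 6 terms.

6


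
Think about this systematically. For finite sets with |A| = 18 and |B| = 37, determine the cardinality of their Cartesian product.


The Cartesian product A x B contains all ordered pairs (a, b).
|A x B| = |A| * |B| = 18 * 37 = 666

666


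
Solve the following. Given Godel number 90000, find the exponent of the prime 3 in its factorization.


Factorize 90000 by dividing by 3 repeatedly.
Division steps: 3 divides 90000 exactly 2 time(s).
Exponent of 3 = 2

2


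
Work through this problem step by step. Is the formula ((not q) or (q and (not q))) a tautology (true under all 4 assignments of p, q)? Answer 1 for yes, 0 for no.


Check all 4 assignments:
p=0, q=0: 1
p=0, q=1: 0
p=1, q=0: 1
p=1, q=1: 0
Satisfying count = 2/4.
Tautology iff count = 4: no.

0


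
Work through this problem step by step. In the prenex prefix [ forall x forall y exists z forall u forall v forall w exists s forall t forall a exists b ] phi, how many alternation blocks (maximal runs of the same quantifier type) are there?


Quantifier-type sequence: A A E A A A E A A E  (A=forall, E=exists)
Group into maximal same-type runs:
  Ax2 | Ex1 | Ax3 | Ex1 | Ax2 | Ex1
Number of blocks = 6

6


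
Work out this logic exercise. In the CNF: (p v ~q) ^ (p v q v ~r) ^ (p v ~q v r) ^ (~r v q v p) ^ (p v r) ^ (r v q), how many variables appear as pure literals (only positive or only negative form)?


Check each variable for pure literal status:
p: pure positive
q: mixed (not pure)
r: mixed (not pure)
Pure literal count = 1

1


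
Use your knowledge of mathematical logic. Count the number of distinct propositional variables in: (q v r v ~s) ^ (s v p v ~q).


Identify each variable that appears in the formula.
Variables found: p, q, r, s
Count = 4

4


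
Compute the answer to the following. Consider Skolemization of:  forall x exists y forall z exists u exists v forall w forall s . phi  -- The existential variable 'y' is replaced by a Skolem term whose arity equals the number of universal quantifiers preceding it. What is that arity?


Quantifier prefix: forall x exists y forall z exists u exists v forall w forall s
'y' is existentially quantified at position 2.
Universal variables preceding it: x
Skolem function arity = 1

1


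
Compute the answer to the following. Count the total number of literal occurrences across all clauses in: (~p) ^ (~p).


Counting literals in each clause:
Clause 1: 1 literal(s)
Clause 2: 1 literal(s)
Total = 2

2


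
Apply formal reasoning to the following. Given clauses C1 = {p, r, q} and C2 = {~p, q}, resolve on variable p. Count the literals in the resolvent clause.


Remove p from C1 and ~p from C2.
C1 remainder: {r, q}
C2 remainder: {q}
Union (resolvent): {q, r}
Resolvent has 2 literal(s).

2


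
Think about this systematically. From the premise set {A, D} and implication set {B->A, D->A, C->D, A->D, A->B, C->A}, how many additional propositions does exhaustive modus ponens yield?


Initial facts: {A, D}
Apply modus ponens to closure:
  A and A->B  =>  B
Final known: {A, B, D}
New propositions: {B}
Count = 1

1


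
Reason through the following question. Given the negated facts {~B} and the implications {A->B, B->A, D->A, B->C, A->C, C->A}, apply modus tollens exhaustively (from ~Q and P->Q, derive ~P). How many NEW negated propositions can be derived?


Initial negated facts: {~B}
Apply modus tollens to closure:
  ~B and A->B  =>  ~A
  ~A and D->A  =>  ~D
  ~A and C->A  =>  ~C
Final negated: {~A, ~B, ~C, ~D}
New negations: {~A, ~C, ~D}
Count = 3

3


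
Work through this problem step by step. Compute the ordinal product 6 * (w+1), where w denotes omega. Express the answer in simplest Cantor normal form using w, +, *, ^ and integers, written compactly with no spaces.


Compute 6 * (w+1).
Ordinal * is associative and left-distributive over +, but NOT commutative; for finite n>1, n*w = w but w*n stays w*n.
By left-distributivity: 6 * (w+1) = 6*w + 6*1 = w + 6 = w+6.
Result = w+6

w+6


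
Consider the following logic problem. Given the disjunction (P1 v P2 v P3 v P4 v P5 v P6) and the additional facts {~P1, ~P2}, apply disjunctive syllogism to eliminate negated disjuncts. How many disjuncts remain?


Original disjuncts (6): P1, P2, P3, P4, P5, P6
Negated (eliminate): ~P1, ~P2
Remaining disjuncts: P3, P4, P5, P6
Count = 6 - 2 = 4

4


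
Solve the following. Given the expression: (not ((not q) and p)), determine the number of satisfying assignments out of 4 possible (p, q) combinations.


Check all 4 assignments:
p=0, q=0: 1
p=0, q=1: 1
p=1, q=0: 0
p=1, q=1: 1
Count of True = 3

3


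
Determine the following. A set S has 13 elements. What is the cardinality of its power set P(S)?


The power set of a set with n elements has 2^n elements.
|P(S)| = 2^13 = 8192

8192


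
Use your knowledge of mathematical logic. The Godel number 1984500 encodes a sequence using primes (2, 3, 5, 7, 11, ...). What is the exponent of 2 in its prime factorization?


Factorize 1984500 by dividing by 2 repeatedly.
Division steps: 2 divides 1984500 exactly 2 time(s).
Exponent of 2 = 2

2


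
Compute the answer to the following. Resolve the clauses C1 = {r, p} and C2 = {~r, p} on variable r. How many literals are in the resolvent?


Remove r from C1 and ~r from C2.
C1 remainder: {p}
C2 remainder: {p}
Union (resolvent): {p}
Resolvent has 1 literal(s).

1


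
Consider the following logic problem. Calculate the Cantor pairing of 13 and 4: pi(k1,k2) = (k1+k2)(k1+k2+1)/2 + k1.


k1 + k2 = 17
(k1+k2)(k1+k2+1)/2 = 17 * 18 / 2 = 153
pi = 153 + 13 = 166

166


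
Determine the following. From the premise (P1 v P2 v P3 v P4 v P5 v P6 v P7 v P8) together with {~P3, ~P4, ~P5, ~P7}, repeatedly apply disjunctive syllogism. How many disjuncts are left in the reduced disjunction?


Original disjuncts (8): P1, P2, P3, P4, P5, P6, P7, P8
Negated (eliminate): ~P3, ~P4, ~P5, ~P7
Remaining disjuncts: P1, P2, P6, P8
Count = 8 - 4 = 4

4


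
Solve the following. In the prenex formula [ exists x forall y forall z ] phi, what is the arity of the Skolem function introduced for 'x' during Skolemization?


Quantifier prefix: exists x forall y forall z
'x' is existentially quantified at position 1.
No universal quantifiers precede it.
Skolem function arity = 0 (a Skolem constant)

0


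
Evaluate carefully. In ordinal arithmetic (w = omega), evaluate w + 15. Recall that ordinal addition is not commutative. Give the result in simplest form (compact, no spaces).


Compute w + 15.
Ordinal + is associative but NOT commutative; for finite n>0, n + w = w but w + n stays w+n.
w + 15 is already in normal form (a successor ordinal beyond w).
Result = w+15

w+15


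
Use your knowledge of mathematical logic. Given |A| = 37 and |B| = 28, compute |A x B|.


The Cartesian product A x B contains all ordered pairs (a, b).
|A x B| = |A| * |B| = 37 * 28 = 1036

1036


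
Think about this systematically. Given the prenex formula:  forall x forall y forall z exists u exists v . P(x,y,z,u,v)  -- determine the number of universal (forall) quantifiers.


Quantifier prefix: forall x forall y forall z exists u exists v
Mark each quantifier type:
  U U U E E
Universal count = 3, Existential count = 2
Asked for universal (forall) quantifiers: 3

3


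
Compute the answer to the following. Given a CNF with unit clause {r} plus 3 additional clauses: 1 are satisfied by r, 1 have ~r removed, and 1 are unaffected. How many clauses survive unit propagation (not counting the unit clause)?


Satisfied (removed): 1
Shortened (remain): 1
Unchanged (remain): 1
Remaining = 1 + 1 = 2

2


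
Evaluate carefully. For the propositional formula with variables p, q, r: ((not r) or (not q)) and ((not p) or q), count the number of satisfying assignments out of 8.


Evaluate all 8 assignments for p, q, r:
p=0, q=0, r=0: 1
p=0, q=0, r=1: 1
p=0, q=1, r=0: 1
p=0, q=1, r=1: 0
p=1, q=0, r=0: 0
p=1, q=0, r=1: 0
p=1, q=1, r=0: 1
p=1, q=1, r=1: 0
Satisfying count = 4

4


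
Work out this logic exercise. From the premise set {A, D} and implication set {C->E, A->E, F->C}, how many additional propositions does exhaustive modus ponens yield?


Initial facts: {A, D}
Apply modus ponens to closure:
  A and A->E  =>  E
Final known: {A, D, E}
New propositions: {E}
Count = 1

1


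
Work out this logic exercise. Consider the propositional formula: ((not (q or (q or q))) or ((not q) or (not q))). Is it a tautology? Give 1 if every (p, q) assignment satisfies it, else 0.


Check all 4 assignments:
p=0, q=0: 1
p=0, q=1: 0
p=1, q=0: 1
p=1, q=1: 0
Satisfying count = 2/4.
Tautology iff count = 4: no.

0


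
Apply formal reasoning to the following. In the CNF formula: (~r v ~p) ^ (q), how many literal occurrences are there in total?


Counting literals in each clause:
Clause 1: 2 literal(s)
Clause 2: 1 literal(s)
Total = 3

3


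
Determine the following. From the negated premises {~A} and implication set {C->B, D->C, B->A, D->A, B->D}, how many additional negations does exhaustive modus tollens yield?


Initial negated facts: {~A}
Apply modus tollens to closure:
  ~A and B->A  =>  ~B
  ~A and D->A  =>  ~D
  ~B and C->B  =>  ~C
Final negated: {~A, ~B, ~C, ~D}
New negations: {~B, ~C, ~D}
Count = 3

3


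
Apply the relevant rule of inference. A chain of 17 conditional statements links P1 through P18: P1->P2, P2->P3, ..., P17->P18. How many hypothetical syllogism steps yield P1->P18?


With 17 implications in a chain connecting 18 propositions:
P1->P2, P2->P3, ..., P17->P18
Steps needed = (number of implications) - 1 = 17 - 1 = 16

16


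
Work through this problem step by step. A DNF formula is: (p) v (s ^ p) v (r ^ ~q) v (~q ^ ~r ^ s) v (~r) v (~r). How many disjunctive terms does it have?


A DNF formula is a disjunction of terms (conjunctions).
Terms are separated by v.
Counting the disjuncts: 6 terms.

6


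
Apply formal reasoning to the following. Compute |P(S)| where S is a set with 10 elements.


The power set of a set with n elements has 2^n elements.
|P(S)| = 2^10 = 1024

1024


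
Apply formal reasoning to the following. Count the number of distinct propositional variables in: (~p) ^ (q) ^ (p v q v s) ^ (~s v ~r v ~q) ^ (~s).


Identify each variable that appears in the formula.
Variables found: p, q, r, s
Count = 4

4


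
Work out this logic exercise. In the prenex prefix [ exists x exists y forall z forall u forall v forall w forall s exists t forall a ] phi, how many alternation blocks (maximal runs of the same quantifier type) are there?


Quantifier-type sequence: E E A A A A A E A  (A=forall, E=exists)
Group into maximal same-type runs:
  Ex2 | Ax5 | Ex1 | Ax1
Number of blocks = 4

4


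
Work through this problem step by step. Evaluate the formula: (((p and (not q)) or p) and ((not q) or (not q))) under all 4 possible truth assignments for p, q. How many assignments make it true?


Check all 4 assignments:
p=0, q=0: 0
p=0, q=1: 0
p=1, q=0: 1
p=1, q=1: 0
Count of True = 1

1


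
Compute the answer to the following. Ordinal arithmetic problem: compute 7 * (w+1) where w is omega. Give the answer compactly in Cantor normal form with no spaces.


Compute 7 * (w+1).
Ordinal * is associative and left-distributive over +, but NOT commutative; for finite n>1, n*w = w but w*n stays w*n.
By left-distributivity: 7 * (w+1) = 7*w + 7*1 = w + 7 = w+7.
Result = w+7

w+7


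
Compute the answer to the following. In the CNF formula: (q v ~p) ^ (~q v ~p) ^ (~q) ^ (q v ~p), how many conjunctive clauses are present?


A CNF formula is a conjunction of clauses.
Clauses are separated by ^.
Counting the conjuncts: 4 clauses.

4


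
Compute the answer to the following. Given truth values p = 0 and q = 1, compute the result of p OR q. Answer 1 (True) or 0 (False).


p = 0, q = 1
Operation: p OR q
Evaluate: 0 OR 1 = 1

1


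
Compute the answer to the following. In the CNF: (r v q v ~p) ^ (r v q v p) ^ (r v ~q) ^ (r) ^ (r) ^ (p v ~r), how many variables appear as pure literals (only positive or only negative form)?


Check each variable for pure literal status:
p: mixed (not pure)
q: mixed (not pure)
r: mixed (not pure)
Pure literal count = 0

0


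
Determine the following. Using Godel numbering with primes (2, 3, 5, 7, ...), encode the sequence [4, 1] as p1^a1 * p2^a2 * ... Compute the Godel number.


Encode each element as an exponent of the corresponding prime:
  2^4 = 16
  3^1 = 3
Product = 16 * 3 = 48

48


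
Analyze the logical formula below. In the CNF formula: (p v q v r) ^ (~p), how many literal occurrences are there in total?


Counting literals in each clause:
Clause 1: 3 literal(s)
Clause 2: 1 literal(s)
Total = 4

4


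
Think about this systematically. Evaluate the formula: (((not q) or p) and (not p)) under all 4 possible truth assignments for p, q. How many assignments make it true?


Check all 4 assignments:
p=0, q=0: 1
p=0, q=1: 0
p=1, q=0: 0
p=1, q=1: 0
Count of True = 1

1


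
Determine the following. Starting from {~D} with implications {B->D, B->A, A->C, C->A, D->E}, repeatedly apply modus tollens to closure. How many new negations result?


Initial negated facts: {~D}
Apply modus tollens to closure:
  ~D and B->D  =>  ~B
Final negated: {~B, ~D}
New negations: {~B}
Count = 1

1
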